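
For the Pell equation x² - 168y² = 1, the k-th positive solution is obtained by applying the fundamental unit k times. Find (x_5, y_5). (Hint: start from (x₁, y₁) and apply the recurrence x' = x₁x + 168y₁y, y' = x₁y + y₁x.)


Step 1: Find the fundamental solution (x₁, y₁) of x² - 168y² = 1.
  Expand √168 as a continued fraction. a₀ = ⌊√168⌋ = 12; iterate m_{k+1} = d_k·a_k − m_k, d_{k+1} = (168 − m_{k+1}²)/d_k, a_{k+1} = ⌊(a₀ + m_{k+1})/d_{k+1}⌋ (starting m₀ = 0, d₀ = 1), with convergents p_k = a_k·p_{k-1} + p_{k-2}, q_k = a_k·q_{k-1} + q_{k-2} (p₋₁ = 1, q₋₁ = 0):
  k = 0: a₀ = 12; p₀/q₀ = 12/1; p₀² − 168·q₀² = 144 − 168 = -24.
  k = 1: m = 12, d = 24, a = ⌊(12 + 12)/24⌋ = 1; p/q = (1·12 + 1)/(1·1 + 0) = 13/1; p² − 168·q² = 169 − 168 = 1.
  The first convergent with p² − 168·q² = 1 gives the fundamental solution (x₁, y₁) = (13, 1).
Step 2: Apply the recurrence (x_{n+1}, y_{n+1}) = (x₁x_n + 168y₁y_n, x₁y_n + y₁x_n) repeatedly.
  From (x_1, y_1) = (13, 1): x_2 = 13·13 + 168·1·1 = 337; y_2 = 13·1 + 1·13 = 26.
  From (x_2, y_2) = (337, 26): x_3 = 13·337 + 168·1·26 = 8749; y_3 = 13·26 + 1·337 = 675.
  From (x_3, y_3) = (8749, 675): x_4 = 13·8749 + 168·1·675 = 227137; y_4 = 13·675 + 1·8749 = 17524.
  From (x_4, y_4) = (227137, 17524): x_5 = 13·227137 + 168·1·17524 = 5896813; y_5 = 13·17524 + 1·227137 = 454949.
Step 3: Verify x_5² - 168·y_5² = 34772403556969 - 34772403556968 = 1 (should be 1). ✓

(x_1, y_1) = (13, 1); (x_5, y_5) = (5896813, 454949).


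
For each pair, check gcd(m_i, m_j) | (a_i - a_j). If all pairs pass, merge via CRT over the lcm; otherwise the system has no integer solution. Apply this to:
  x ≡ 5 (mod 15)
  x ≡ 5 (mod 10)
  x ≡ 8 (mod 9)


Moduli 15, 10, 9 are not pairwise coprime, so CRT works modulo lcm(m_i) when all pairwise compatibility conditions hold.
Pairwise compatibility: gcd(m_i, m_j) must divide a_i - a_j for every pair.
Merge one congruence at a time:
  Start: x ≡ 5 (mod 15).
  Combine with x ≡ 5 (mod 10): gcd(15, 10) = 5; 5 - 5 = 0, which IS divisible by 5, so compatible.
    Write x = 5 + 15·t and substitute into x ≡ 5 (mod 10): 15·t ≡ 5 − 5 = 0 (mod 10).
    Divide the congruence (and modulus) by g = 5: 3·t ≡ 0 (mod 2).
    Reduce coefficients mod 2: 1·t ≡ 0 (mod 2).
    So t ≡ 0 (mod 2).
    Then x = 5 + 15·0 = 5, valid modulo lcm(15, 10) = 30: x ≡ 5 (mod 30).
  Combine with x ≡ 8 (mod 9): gcd(30, 9) = 3; 8 - 5 = 3, which IS divisible by 3, so compatible.
    Write x = 5 + 30·t and substitute into x ≡ 8 (mod 9): 30·t ≡ 8 − 5 = 3 (mod 9).
    Divide the congruence (and modulus) by g = 3: 10·t ≡ 1 (mod 3).
    Reduce coefficients mod 3: 1·t ≡ 1 (mod 3).
    So t ≡ 1 (mod 3).
    Then x = 5 + 30·1 = 35, valid modulo lcm(30, 9) = 90: x ≡ 35 (mod 90).
Verify: 35 mod 15 = 5, 35 mod 10 = 5, 35 mod 9 = 8.

x ≡ 35 (mod 90).


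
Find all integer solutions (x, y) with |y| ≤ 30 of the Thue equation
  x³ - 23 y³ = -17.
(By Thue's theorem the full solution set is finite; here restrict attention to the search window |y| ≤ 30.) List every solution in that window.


The equation is x³ - 23y³ = -17. For fixed y, x³ = 23·y³ − 17, so a solution requires the RHS to be a perfect cube.
Strategy: iterate y from -30 to 30, compute RHS = 23·y³ − 17, and check whether it is a (positive or negative) perfect cube.
Check small values of y:
  y = 0: RHS = -17 is not a perfect cube.
  y = 1: RHS = 6 is not a perfect cube.
  y = -1: RHS = -40 is not a perfect cube.
  y = 2: RHS = 167 is not a perfect cube.
  y = -2: RHS = -201 is not a perfect cube.
  y = 3: RHS = 604 is not a perfect cube.
  y = -3: RHS = -638 is not a perfect cube.
Continuing the search up to |y| = 30 finds no solutions either.
No (x, y) in the scanned range satisfies the equation.

No integer solutions with |y| ≤ 30.


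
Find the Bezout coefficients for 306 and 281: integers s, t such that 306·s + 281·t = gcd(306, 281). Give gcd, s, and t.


Euclidean algorithm on (306, 281) — divide until remainder is 0:
  306 = 1 · 281 + 25
  281 = 11 · 25 + 6
  25 = 4 · 6 + 1
  6 = 6 · 1 + 0
gcd(306, 281) = 1.
Track Bezout coefficients alongside the remainders: start with r₀ = 306 = a·1 + b·0 (s = 1, t = 0) and r₁ = 281 = a·0 + b·1 (s = 0, t = 1); each new remainder r_{k+1} = r_{k-1} − q_k·r_k inherits s_{k+1} = s_{k-1} − q_k·s_k, t_{k+1} = t_{k-1} − q_k·t_k, so r_k = a·s_k + b·t_k at every step:
  q = 1: r = 25, s = 1 − 1·0 = 1, t = 0 − 1·1 = -1  (check: 306·1 + 281·(-1) = 25)
  q = 11: r = 6, s = 0 − 11·1 = -11, t = 1 − 11·(-1) = 12  (check: 306·(-11) + 281·12 = 6)
  q = 4: r = 1, s = 1 − 4·(-11) = 45, t = -1 − 4·12 = -49  (check: 306·45 + 281·(-49) = 1)
The row with r = 1 (the gcd) gives the Bezout coefficients s = 45, t = -49.
Result: 306 · (45) + 281 · (-49) = 1.

gcd(306, 281) = 1; s = 45, t = -49 (check: 306·45 + 281·(-49) = 1).


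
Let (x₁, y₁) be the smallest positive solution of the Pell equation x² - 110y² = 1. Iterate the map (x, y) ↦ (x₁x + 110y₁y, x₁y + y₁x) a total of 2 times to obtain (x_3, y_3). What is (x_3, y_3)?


Step 1: Find the fundamental solution (x₁, y₁) of x² - 110y² = 1.
  Expand √110 as a continued fraction. a₀ = ⌊√110⌋ = 10; iterate m_{k+1} = d_k·a_k − m_k, d_{k+1} = (110 − m_{k+1}²)/d_k, a_{k+1} = ⌊(a₀ + m_{k+1})/d_{k+1}⌋ (starting m₀ = 0, d₀ = 1), with convergents p_k = a_k·p_{k-1} + p_{k-2}, q_k = a_k·q_{k-1} + q_{k-2} (p₋₁ = 1, q₋₁ = 0):
  k = 0: a₀ = 10; p₀/q₀ = 10/1; p₀² − 110·q₀² = 100 − 110 = -10.
  k = 1: m = 10, d = 10, a = ⌊(10 + 10)/10⌋ = 2; p/q = (2·10 + 1)/(2·1 + 0) = 21/2; p² − 110·q² = 441 − 440 = 1.
  The first convergent with p² − 110·q² = 1 gives the fundamental solution (x₁, y₁) = (21, 2).
Step 2: Apply the recurrence (x_{n+1}, y_{n+1}) = (x₁x_n + 110y₁y_n, x₁y_n + y₁x_n) repeatedly.
  From (x_1, y_1) = (21, 2): x_2 = 21·21 + 110·2·2 = 881; y_2 = 21·2 + 2·21 = 84.
  From (x_2, y_2) = (881, 84): x_3 = 21·881 + 110·2·84 = 36981; y_3 = 21·84 + 2·881 = 3526.
Step 3: Verify x_3² - 110·y_3² = 1367594361 - 1367594360 = 1 (should be 1). ✓

(x_1, y_1) = (21, 2); (x_3, y_3) = (36981, 3526).


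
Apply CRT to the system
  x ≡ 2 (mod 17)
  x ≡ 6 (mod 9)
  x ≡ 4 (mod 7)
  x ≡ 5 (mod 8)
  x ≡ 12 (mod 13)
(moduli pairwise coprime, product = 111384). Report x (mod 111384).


Product of moduli M = 17 · 9 · 7 · 8 · 13 = 111384.
Merge one congruence at a time:
  Start: x ≡ 2 (mod 17).
  Combine with x ≡ 6 (mod 9); new modulus lcm = 153.
    Write x = 2 + 17·t and substitute into x ≡ 6 (mod 9): 17·t ≡ 6 − 2 = 4 (mod 9).
    Reduce coefficients mod 9: 8·t ≡ 4 (mod 9).
    The inverse of 8 mod 9 is 8 (since 8·8 = 64 = 7·9 + 1), so t ≡ 8·4 = 32 ≡ 5 (mod 9).
    Then x = 2 + 17·5 = 87, valid modulo lcm(17, 9) = 153: x ≡ 87 (mod 153).
  Combine with x ≡ 4 (mod 7); new modulus lcm = 1071.
    Write x = 87 + 153·t and substitute into x ≡ 4 (mod 7): 153·t ≡ 4 − 87 = -83 (mod 7).
    Reduce coefficients mod 7: 6·t ≡ 1 (mod 7).
    The inverse of 6 mod 7 is 6 (since 6·6 = 36 = 5·7 + 1), so t ≡ 6·1 = 6 ≡ 6 (mod 7).
    Then x = 87 + 153·6 = 1005, valid modulo lcm(153, 7) = 1071: x ≡ 1005 (mod 1071).
  Combine with x ≡ 5 (mod 8); new modulus lcm = 8568.
    Write x = 1005 + 1071·t and substitute into x ≡ 5 (mod 8): 1071·t ≡ 5 − 1005 = -1000 (mod 8).
    Reduce coefficients mod 8: 7·t ≡ 0 (mod 8).
    The inverse of 7 mod 8 is 7 (since 7·7 = 49 = 6·8 + 1), so t ≡ 7·0 = 0 ≡ 0 (mod 8).
    Then x = 1005 + 1071·0 = 1005, valid modulo lcm(1071, 8) = 8568: x ≡ 1005 (mod 8568).
  Combine with x ≡ 12 (mod 13); new modulus lcm = 111384.
    Write x = 1005 + 8568·t and substitute into x ≡ 12 (mod 13): 8568·t ≡ 12 − 1005 = -993 (mod 13).
    Reduce coefficients mod 13: 1·t ≡ 8 (mod 13).
    So t ≡ 8 (mod 13).
    Then x = 1005 + 8568·8 = 69549, valid modulo lcm(8568, 13) = 111384: x ≡ 69549 (mod 111384).
Verify against each original: 69549 mod 17 = 2, 69549 mod 9 = 6, 69549 mod 7 = 4, 69549 mod 8 = 5, 69549 mod 13 = 12.

x ≡ 69549 (mod 111384).


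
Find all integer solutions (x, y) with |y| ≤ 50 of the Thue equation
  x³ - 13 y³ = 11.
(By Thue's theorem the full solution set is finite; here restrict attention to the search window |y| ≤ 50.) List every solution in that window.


The equation is x³ - 13y³ = 11. For fixed y, x³ = 13·y³ + 11, so a solution requires the RHS to be a perfect cube.
Strategy: iterate y from -50 to 50, compute RHS = 13·y³ + 11, and check whether it is a (positive or negative) perfect cube.
Check small values of y:
  y = 0: RHS = 11 is not a perfect cube.
  y = 1: RHS = 24 is not a perfect cube.
  y = -1: RHS = -2 is not a perfect cube.
  y = 2: RHS = 115 is not a perfect cube.
  y = -2: RHS = -93 is not a perfect cube.
  y = 3: RHS = 362 is not a perfect cube.
  y = -3: RHS = -340 is not a perfect cube.
Continuing the search up to |y| = 50 finds no solutions either.
No (x, y) in the scanned range satisfies the equation.

No integer solutions with |y| ≤ 50.


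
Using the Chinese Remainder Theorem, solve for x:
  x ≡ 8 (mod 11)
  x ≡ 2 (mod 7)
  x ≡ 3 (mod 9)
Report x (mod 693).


Moduli 11, 7, 9 are pairwise coprime; by CRT there is a unique solution modulo M = 11 · 7 · 9 = 693.
Solve pairwise, accumulating the modulus:
  Start with x ≡ 8 (mod 11).
  Combine with x ≡ 2 (mod 7): since gcd(11, 7) = 1, we get a unique residue mod 77.
    Write x = 8 + 11·t and substitute into x ≡ 2 (mod 7): 11·t ≡ 2 − 8 = -6 (mod 7).
    Reduce coefficients mod 7: 4·t ≡ 1 (mod 7).
    The inverse of 4 mod 7 is 2 (since 4·2 = 8 = 1·7 + 1), so t ≡ 2·1 = 2 ≡ 2 (mod 7).
    Then x = 8 + 11·2 = 30, valid modulo lcm(11, 7) = 77: x ≡ 30 (mod 77).
  Combine with x ≡ 3 (mod 9): since gcd(77, 9) = 1, we get a unique residue mod 693.
    Write x = 30 + 77·t and substitute into x ≡ 3 (mod 9): 77·t ≡ 3 − 30 = -27 (mod 9).
    Reduce coefficients mod 9: 5·t ≡ 0 (mod 9).
    The inverse of 5 mod 9 is 2 (since 5·2 = 10 = 1·9 + 1), so t ≡ 2·0 = 0 ≡ 0 (mod 9).
    Then x = 30 + 77·0 = 30, valid modulo lcm(77, 9) = 693: x ≡ 30 (mod 693).
Verify: 30 mod 11 = 8 ✓, 30 mod 7 = 2 ✓, 30 mod 9 = 3 ✓.

x ≡ 30 (mod 693).


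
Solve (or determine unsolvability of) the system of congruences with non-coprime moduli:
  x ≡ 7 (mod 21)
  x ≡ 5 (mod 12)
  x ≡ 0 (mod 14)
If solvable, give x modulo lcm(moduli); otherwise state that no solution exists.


Moduli 21, 12, 14 are not pairwise coprime, so CRT works modulo lcm(m_i) when all pairwise compatibility conditions hold.
Pairwise compatibility: gcd(m_i, m_j) must divide a_i - a_j for every pair.
Merge one congruence at a time:
  Start: x ≡ 7 (mod 21).
  Combine with x ≡ 5 (mod 12): gcd(21, 12) = 3, and 5 - 7 = -2 is NOT divisible by 3.
    ⇒ system is inconsistent (no integer solution).

No solution (the system is inconsistent).


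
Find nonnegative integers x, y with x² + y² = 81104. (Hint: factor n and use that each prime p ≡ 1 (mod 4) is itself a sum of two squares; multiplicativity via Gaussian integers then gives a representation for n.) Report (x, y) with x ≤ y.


Step 1: Factor n = 81104 = 2^4 · 37 · 137.
Step 2: Check the mod-4 condition on each prime factor: 2 = 2 (special); 37 ≡ 1 (mod 4), exponent 1; 137 ≡ 1 (mod 4), exponent 1.
All primes ≡ 3 (mod 4) appear to even exponent (or don't appear), so by the two-squares theorem n IS expressible as a sum of two squares.
Step 3: Build a representation. Group n = k² · m with k = 4 and m = 37 · 137 = 5069 (a product of primes ≡ 1 (mod 4)); a representation of m scales to one of n via (k·x)² + (k·y)² = k²(x² + y²). Each prime p ≡ 1 (mod 4) is itself a sum of two squares; find a² by testing p − a² for a perfect square:
  37: 37 − 1² = 36 = 6² ⇒ 37 = 1² + 6².
  137: 137 − 1² = 136, 137 − 2² = 133, 137 − 3² = 128, 137 − 4² = 121 = 11² ⇒ 137 = 4² + 11².
  Combine using the Brahmagupta–Fibonacci identity (a² + b²)(c² + d²) = (ac − bd)² + (ad + bc)² = (ac + bd)² + (ad − bc)²:
  37 · 137 = 5069: from (1² + 6²)(4² + 11²), take (1·4 − 6·11, 1·11 + 6·4) = (4 − 66, 11 + 24) = (-62, 35); dropping signs (only squares matter) gives (62, 35); check 62² + 35² = 3844 + 1225 = 5069 ✓.
  Scale by k = 4: (4·62, 4·35) = (248, 140).
Step 4: Order so x ≤ y and verify: 140² + 248² = 19600 + 61504 = 81104 = n. ✓

n = 81104 = 140² + 248² (one valid representation with x ≤ y).


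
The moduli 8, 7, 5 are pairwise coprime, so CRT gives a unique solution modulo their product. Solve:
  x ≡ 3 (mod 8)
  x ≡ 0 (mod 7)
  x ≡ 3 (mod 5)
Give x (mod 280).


Moduli 8, 7, 5 are pairwise coprime; by CRT there is a unique solution modulo M = 8 · 7 · 5 = 280.
Solve pairwise, accumulating the modulus:
  Start with x ≡ 3 (mod 8).
  Combine with x ≡ 0 (mod 7): since gcd(8, 7) = 1, we get a unique residue mod 56.
    Write x = 3 + 8·t and substitute into x ≡ 0 (mod 7): 8·t ≡ 0 − 3 = -3 (mod 7).
    Reduce coefficients mod 7: 1·t ≡ 4 (mod 7).
    So t ≡ 4 (mod 7).
    Then x = 3 + 8·4 = 35, valid modulo lcm(8, 7) = 56: x ≡ 35 (mod 56).
  Combine with x ≡ 3 (mod 5): since gcd(56, 5) = 1, we get a unique residue mod 280.
    Write x = 35 + 56·t and substitute into x ≡ 3 (mod 5): 56·t ≡ 3 − 35 = -32 (mod 5).
    Reduce coefficients mod 5: 1·t ≡ 3 (mod 5).
    So t ≡ 3 (mod 5).
    Then x = 35 + 56·3 = 203, valid modulo lcm(56, 5) = 280: x ≡ 203 (mod 280).
Verify: 203 mod 8 = 3 ✓, 203 mod 7 = 0 ✓, 203 mod 5 = 3 ✓.

x ≡ 203 (mod 280).


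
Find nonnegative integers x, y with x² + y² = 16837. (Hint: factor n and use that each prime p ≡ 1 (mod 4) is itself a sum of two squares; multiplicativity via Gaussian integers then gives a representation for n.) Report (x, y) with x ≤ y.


Step 1: Factor n = 16837 = 113 · 149.
Step 2: Check the mod-4 condition on each prime factor: 113 ≡ 1 (mod 4), exponent 1; 149 ≡ 1 (mod 4), exponent 1.
All primes ≡ 3 (mod 4) appear to even exponent (or don't appear), so by the two-squares theorem n IS expressible as a sum of two squares.
Step 3: Build a representation. Here n = 113 · 149 is a product of primes ≡ 1 (mod 4). Each prime p ≡ 1 (mod 4) is itself a sum of two squares; find a² by testing p − a² for a perfect square:
  113: 113 − 1² = 112, 113 − 2² = 109, 113 − 3² = 104, 113 − 4² = 97, 113 − 5² = 88, 113 − 6² = 77, 113 − 7² = 64 = 8² ⇒ 113 = 7² + 8².
  149: 149 − 1² = 148, 149 − 2² = 145, 149 − 3² = 140, 149 − 4² = 133, 149 − 5² = 124, 149 − 6² = 113, 149 − 7² = 100 = 10² ⇒ 149 = 7² + 10².
  Combine using the Brahmagupta–Fibonacci identity (a² + b²)(c² + d²) = (ac − bd)² + (ad + bc)² = (ac + bd)² + (ad − bc)²:
  113 · 149 = 16837: from (7² + 8²)(7² + 10²), take (7·7 − 8·10, 7·10 + 8·7) = (49 − 80, 70 + 56) = (-31, 126); dropping signs (only squares matter) gives (31, 126); check 31² + 126² = 961 + 15876 = 16837 ✓.
Step 4: Order so x ≤ y and verify: 31² + 126² = 961 + 15876 = 16837 = n. ✓

n = 16837 = 31² + 126² (one valid representation with x ≤ y).


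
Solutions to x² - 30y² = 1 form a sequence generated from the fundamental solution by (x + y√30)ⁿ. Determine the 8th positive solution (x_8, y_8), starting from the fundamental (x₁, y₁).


Step 1: Find the fundamental solution (x₁, y₁) of x² - 30y² = 1.
  Expand √30 as a continued fraction. a₀ = ⌊√30⌋ = 5; iterate m_{k+1} = d_k·a_k − m_k, d_{k+1} = (30 − m_{k+1}²)/d_k, a_{k+1} = ⌊(a₀ + m_{k+1})/d_{k+1}⌋ (starting m₀ = 0, d₀ = 1), with convergents p_k = a_k·p_{k-1} + p_{k-2}, q_k = a_k·q_{k-1} + q_{k-2} (p₋₁ = 1, q₋₁ = 0):
  k = 0: a₀ = 5; p₀/q₀ = 5/1; p₀² − 30·q₀² = 25 − 30 = -5.
  k = 1: m = 5, d = 5, a = ⌊(5 + 5)/5⌋ = 2; p/q = (2·5 + 1)/(2·1 + 0) = 11/2; p² − 30·q² = 121 − 120 = 1.
  The first convergent with p² − 30·q² = 1 gives the fundamental solution (x₁, y₁) = (11, 2).
Step 2: Apply the recurrence (x_{n+1}, y_{n+1}) = (x₁x_n + 30y₁y_n, x₁y_n + y₁x_n) repeatedly.
  From (x_1, y_1) = (11, 2): x_2 = 11·11 + 30·2·2 = 241; y_2 = 11·2 + 2·11 = 44.
  From (x_2, y_2) = (241, 44): x_3 = 11·241 + 30·2·44 = 5291; y_3 = 11·44 + 2·241 = 966.
  From (x_3, y_3) = (5291, 966): x_4 = 11·5291 + 30·2·966 = 116161; y_4 = 11·966 + 2·5291 = 21208.
  From (x_4, y_4) = (116161, 21208): x_5 = 11·116161 + 30·2·21208 = 2550251; y_5 = 11·21208 + 2·116161 = 465610.
  From (x_5, y_5) = (2550251, 465610): x_6 = 11·2550251 + 30·2·465610 = 55989361; y_6 = 11·465610 + 2·2550251 = 10222212.
  From (x_6, y_6) = (55989361, 10222212): x_7 = 11·55989361 + 30·2·10222212 = 1229215691; y_7 = 11·10222212 + 2·55989361 = 224423054.
  From (x_7, y_7) = (1229215691, 224423054): x_8 = 11·1229215691 + 30·2·224423054 = 26986755841; y_8 = 11·224423054 + 2·1229215691 = 4927084976.
Step 3: Verify x_8² - 30·y_8² = 728284990821747617281 - 728284990821747617280 = 1 (should be 1). ✓

(x_1, y_1) = (11, 2); (x_8, y_8) = (26986755841, 4927084976).


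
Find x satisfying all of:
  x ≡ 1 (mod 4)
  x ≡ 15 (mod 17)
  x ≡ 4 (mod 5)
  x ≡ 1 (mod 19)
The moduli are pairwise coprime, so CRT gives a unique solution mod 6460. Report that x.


Product of moduli M = 4 · 17 · 5 · 19 = 6460.
Merge one congruence at a time:
  Start: x ≡ 1 (mod 4).
  Combine with x ≡ 15 (mod 17); new modulus lcm = 68.
    Write x = 1 + 4·t and substitute into x ≡ 15 (mod 17): 4·t ≡ 15 − 1 = 14 (mod 17).
    The inverse of 4 mod 17 is 13 (since 4·13 = 52 = 3·17 + 1), so t ≡ 13·14 = 182 ≡ 12 (mod 17).
    Then x = 1 + 4·12 = 49, valid modulo lcm(4, 17) = 68: x ≡ 49 (mod 68).
  Combine with x ≡ 4 (mod 5); new modulus lcm = 340.
    Write x = 49 + 68·t and substitute into x ≡ 4 (mod 5): 68·t ≡ 4 − 49 = -45 (mod 5).
    Reduce coefficients mod 5: 3·t ≡ 0 (mod 5).
    The inverse of 3 mod 5 is 2 (since 3·2 = 6 = 1·5 + 1), so t ≡ 2·0 = 0 ≡ 0 (mod 5).
    Then x = 49 + 68·0 = 49, valid modulo lcm(68, 5) = 340: x ≡ 49 (mod 340).
  Combine with x ≡ 1 (mod 19); new modulus lcm = 6460.
    Write x = 49 + 340·t and substitute into x ≡ 1 (mod 19): 340·t ≡ 1 − 49 = -48 (mod 19).
    Reduce coefficients mod 19: 17·t ≡ 9 (mod 19).
    The inverse of 17 mod 19 is 9 (since 17·9 = 153 = 8·19 + 1), so t ≡ 9·9 = 81 ≡ 5 (mod 19).
    Then x = 49 + 340·5 = 1749, valid modulo lcm(340, 19) = 6460: x ≡ 1749 (mod 6460).
Verify against each original: 1749 mod 4 = 1, 1749 mod 17 = 15, 1749 mod 5 = 4, 1749 mod 19 = 1.

x ≡ 1749 (mod 6460).


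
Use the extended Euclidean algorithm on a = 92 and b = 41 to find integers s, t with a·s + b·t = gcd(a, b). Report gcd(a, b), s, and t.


Euclidean algorithm on (92, 41) — divide until remainder is 0:
  92 = 2 · 41 + 10
  41 = 4 · 10 + 1
  10 = 10 · 1 + 0
gcd(92, 41) = 1.
Track Bezout coefficients alongside the remainders: start with r₀ = 92 = a·1 + b·0 (s = 1, t = 0) and r₁ = 41 = a·0 + b·1 (s = 0, t = 1); each new remainder r_{k+1} = r_{k-1} − q_k·r_k inherits s_{k+1} = s_{k-1} − q_k·s_k, t_{k+1} = t_{k-1} − q_k·t_k, so r_k = a·s_k + b·t_k at every step:
  q = 2: r = 10, s = 1 − 2·0 = 1, t = 0 − 2·1 = -2  (check: 92·1 + 41·(-2) = 10)
  q = 4: r = 1, s = 0 − 4·1 = -4, t = 1 − 4·(-2) = 9  (check: 92·(-4) + 41·9 = 1)
The row with r = 1 (the gcd) gives the Bezout coefficients s = -4, t = 9.
Result: 92 · (-4) + 41 · (9) = 1.

gcd(92, 41) = 1; s = -4, t = 9 (check: 92·(-4) + 41·9 = 1).


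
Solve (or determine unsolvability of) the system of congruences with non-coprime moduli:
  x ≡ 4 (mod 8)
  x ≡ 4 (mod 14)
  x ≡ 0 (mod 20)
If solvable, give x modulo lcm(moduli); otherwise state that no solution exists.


Moduli 8, 14, 20 are not pairwise coprime, so CRT works modulo lcm(m_i) when all pairwise compatibility conditions hold.
Pairwise compatibility: gcd(m_i, m_j) must divide a_i - a_j for every pair.
Merge one congruence at a time:
  Start: x ≡ 4 (mod 8).
  Combine with x ≡ 4 (mod 14): gcd(8, 14) = 2; 4 - 4 = 0, which IS divisible by 2, so compatible.
    Write x = 4 + 8·t and substitute into x ≡ 4 (mod 14): 8·t ≡ 4 − 4 = 0 (mod 14).
    Divide the congruence (and modulus) by g = 2: 4·t ≡ 0 (mod 7).
    The inverse of 4 mod 7 is 2 (since 4·2 = 8 = 1·7 + 1), so t ≡ 2·0 = 0 ≡ 0 (mod 7).
    Then x = 4 + 8·0 = 4, valid modulo lcm(8, 14) = 56: x ≡ 4 (mod 56).
  Combine with x ≡ 0 (mod 20): gcd(56, 20) = 4; 0 - 4 = -4, which IS divisible by 4, so compatible.
    Write x = 4 + 56·t and substitute into x ≡ 0 (mod 20): 56·t ≡ 0 − 4 = -4 (mod 20).
    Divide the congruence (and modulus) by g = 4: 14·t ≡ -1 (mod 5).
    Reduce coefficients mod 5: 4·t ≡ 4 (mod 5).
    The inverse of 4 mod 5 is 4 (since 4·4 = 16 = 3·5 + 1), so t ≡ 4·4 = 16 ≡ 1 (mod 5).
    Then x = 4 + 56·1 = 60, valid modulo lcm(56, 20) = 280: x ≡ 60 (mod 280).
Verify: 60 mod 8 = 4, 60 mod 14 = 4, 60 mod 20 = 0.

x ≡ 60 (mod 280).


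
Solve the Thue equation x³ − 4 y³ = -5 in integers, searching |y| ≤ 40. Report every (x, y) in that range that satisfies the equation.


The equation is x³ - 4y³ = -5. For fixed y, x³ = 4·y³ − 5, so a solution requires the RHS to be a perfect cube.
Strategy: iterate y from -40 to 40, compute RHS = 4·y³ − 5, and check whether it is a (positive or negative) perfect cube.
Check small values of y:
  y = 0: RHS = -5 is not a perfect cube.
  y = 1: RHS = -1 = (-1)³ ⇒ x = -1 works.
  y = -1: RHS = -9 is not a perfect cube.
  y = 2: RHS = 27 = (3)³ ⇒ x = 3 works.
  y = -2: RHS = -37 is not a perfect cube.
  y = 3: RHS = 103 is not a perfect cube.
  y = -3: RHS = -113 is not a perfect cube.
Continuing the search up to |y| = 40 finds no further solutions beyond those listed.
Collected solutions: (-1, 1), (3, 2).

Solutions (with |y| ≤ 40): (-1, 1), (3, 2).


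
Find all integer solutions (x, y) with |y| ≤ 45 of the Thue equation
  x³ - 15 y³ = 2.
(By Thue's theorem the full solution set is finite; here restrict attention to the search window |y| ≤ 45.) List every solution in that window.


The equation is x³ - 15y³ = 2. For fixed y, x³ = 15·y³ + 2, so a solution requires the RHS to be a perfect cube.
Strategy: iterate y from -45 to 45, compute RHS = 15·y³ + 2, and check whether it is a (positive or negative) perfect cube.
Check small values of y:
  y = 0: RHS = 2 is not a perfect cube.
  y = 1: RHS = 17 is not a perfect cube.
  y = -1: RHS = -13 is not a perfect cube.
  y = 2: RHS = 122 is not a perfect cube.
  y = -2: RHS = -118 is not a perfect cube.
  y = 3: RHS = 407 is not a perfect cube.
  y = -3: RHS = -403 is not a perfect cube.
Continuing the search up to |y| = 45 finds no solutions either.
No (x, y) in the scanned range satisfies the equation.

No integer solutions with |y| ≤ 45.


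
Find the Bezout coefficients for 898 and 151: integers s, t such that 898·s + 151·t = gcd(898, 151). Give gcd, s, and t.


Euclidean algorithm on (898, 151) — divide until remainder is 0:
  898 = 5 · 151 + 143
  151 = 1 · 143 + 8
  143 = 17 · 8 + 7
  8 = 1 · 7 + 1
  7 = 7 · 1 + 0
gcd(898, 151) = 1.
Track Bezout coefficients alongside the remainders: start with r₀ = 898 = a·1 + b·0 (s = 1, t = 0) and r₁ = 151 = a·0 + b·1 (s = 0, t = 1); each new remainder r_{k+1} = r_{k-1} − q_k·r_k inherits s_{k+1} = s_{k-1} − q_k·s_k, t_{k+1} = t_{k-1} − q_k·t_k, so r_k = a·s_k + b·t_k at every step:
  q = 5: r = 143, s = 1 − 5·0 = 1, t = 0 − 5·1 = -5  (check: 898·1 + 151·(-5) = 143)
  q = 1: r = 8, s = 0 − 1·1 = -1, t = 1 − 1·(-5) = 6  (check: 898·(-1) + 151·6 = 8)
  q = 17: r = 7, s = 1 − 17·(-1) = 18, t = -5 − 17·6 = -107  (check: 898·18 + 151·(-107) = 7)
  q = 1: r = 1, s = -1 − 1·18 = -19, t = 6 − 1·(-107) = 113  (check: 898·(-19) + 151·113 = 1)
The row with r = 1 (the gcd) gives the Bezout coefficients s = -19, t = 113.
Result: 898 · (-19) + 151 · (113) = 1.

gcd(898, 151) = 1; s = -19, t = 113 (check: 898·(-19) + 151·113 = 1).


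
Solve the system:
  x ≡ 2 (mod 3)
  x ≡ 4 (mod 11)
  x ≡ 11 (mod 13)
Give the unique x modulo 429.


Moduli 3, 11, 13 are pairwise coprime; by CRT there is a unique solution modulo M = 3 · 11 · 13 = 429.
Solve pairwise, accumulating the modulus:
  Start with x ≡ 2 (mod 3).
  Combine with x ≡ 4 (mod 11): since gcd(3, 11) = 1, we get a unique residue mod 33.
    Write x = 2 + 3·t and substitute into x ≡ 4 (mod 11): 3·t ≡ 4 − 2 = 2 (mod 11).
    The inverse of 3 mod 11 is 4 (since 3·4 = 12 = 1·11 + 1), so t ≡ 4·2 = 8 ≡ 8 (mod 11).
    Then x = 2 + 3·8 = 26, valid modulo lcm(3, 11) = 33: x ≡ 26 (mod 33).
  Combine with x ≡ 11 (mod 13): since gcd(33, 13) = 1, we get a unique residue mod 429.
    Write x = 26 + 33·t and substitute into x ≡ 11 (mod 13): 33·t ≡ 11 − 26 = -15 (mod 13).
    Reduce coefficients mod 13: 7·t ≡ 11 (mod 13).
    The inverse of 7 mod 13 is 2 (since 7·2 = 14 = 1·13 + 1), so t ≡ 2·11 = 22 ≡ 9 (mod 13).
    Then x = 26 + 33·9 = 323, valid modulo lcm(33, 13) = 429: x ≡ 323 (mod 429).
Verify: 323 mod 3 = 2 ✓, 323 mod 11 = 4 ✓, 323 mod 13 = 11 ✓.

x ≡ 323 (mod 429).


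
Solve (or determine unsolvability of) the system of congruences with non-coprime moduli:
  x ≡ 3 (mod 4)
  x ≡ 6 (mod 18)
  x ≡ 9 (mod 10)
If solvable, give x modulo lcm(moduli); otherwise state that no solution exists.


Moduli 4, 18, 10 are not pairwise coprime, so CRT works modulo lcm(m_i) when all pairwise compatibility conditions hold.
Pairwise compatibility: gcd(m_i, m_j) must divide a_i - a_j for every pair.
Merge one congruence at a time:
  Start: x ≡ 3 (mod 4).
  Combine with x ≡ 6 (mod 18): gcd(4, 18) = 2, and 6 - 3 = 3 is NOT divisible by 2.
    ⇒ system is inconsistent (no integer solution).

No solution (the system is inconsistent).


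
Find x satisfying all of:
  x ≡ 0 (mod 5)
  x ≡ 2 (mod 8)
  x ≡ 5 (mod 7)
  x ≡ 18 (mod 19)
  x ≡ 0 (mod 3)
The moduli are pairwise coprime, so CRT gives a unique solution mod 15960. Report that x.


Product of moduli M = 5 · 8 · 7 · 19 · 3 = 15960.
Merge one congruence at a time:
  Start: x ≡ 0 (mod 5).
  Combine with x ≡ 2 (mod 8); new modulus lcm = 40.
    Write x = 0 + 5·t and substitute into x ≡ 2 (mod 8): 5·t ≡ 2 − 0 = 2 (mod 8).
    The inverse of 5 mod 8 is 5 (since 5·5 = 25 = 3·8 + 1), so t ≡ 5·2 = 10 ≡ 2 (mod 8).
    Then x = 0 + 5·2 = 10, valid modulo lcm(5, 8) = 40: x ≡ 10 (mod 40).
  Combine with x ≡ 5 (mod 7); new modulus lcm = 280.
    Write x = 10 + 40·t and substitute into x ≡ 5 (mod 7): 40·t ≡ 5 − 10 = -5 (mod 7).
    Reduce coefficients mod 7: 5·t ≡ 2 (mod 7).
    The inverse of 5 mod 7 is 3 (since 5·3 = 15 = 2·7 + 1), so t ≡ 3·2 = 6 ≡ 6 (mod 7).
    Then x = 10 + 40·6 = 250, valid modulo lcm(40, 7) = 280: x ≡ 250 (mod 280).
  Combine with x ≡ 18 (mod 19); new modulus lcm = 5320.
    Write x = 250 + 280·t and substitute into x ≡ 18 (mod 19): 280·t ≡ 18 − 250 = -232 (mod 19).
    Reduce coefficients mod 19: 14·t ≡ 15 (mod 19).
    The inverse of 14 mod 19 is 15 (since 14·15 = 210 = 11·19 + 1), so t ≡ 15·15 = 225 ≡ 16 (mod 19).
    Then x = 250 + 280·16 = 4730, valid modulo lcm(280, 19) = 5320: x ≡ 4730 (mod 5320).
  Combine with x ≡ 0 (mod 3); new modulus lcm = 15960.
    Write x = 4730 + 5320·t and substitute into x ≡ 0 (mod 3): 5320·t ≡ 0 − 4730 = -4730 (mod 3).
    Reduce coefficients mod 3: 1·t ≡ 1 (mod 3).
    So t ≡ 1 (mod 3).
    Then x = 4730 + 5320·1 = 10050, valid modulo lcm(5320, 3) = 15960: x ≡ 10050 (mod 15960).
Verify against each original: 10050 mod 5 = 0, 10050 mod 8 = 2, 10050 mod 7 = 5, 10050 mod 19 = 18, 10050 mod 3 = 0.

x ≡ 10050 (mod 15960).


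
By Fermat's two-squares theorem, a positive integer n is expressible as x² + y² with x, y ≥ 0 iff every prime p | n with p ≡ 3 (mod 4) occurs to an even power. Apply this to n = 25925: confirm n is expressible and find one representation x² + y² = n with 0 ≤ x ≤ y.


Step 1: Factor n = 25925 = 5^2 · 17 · 61.
Step 2: Check the mod-4 condition on each prime factor: 5 ≡ 1 (mod 4), exponent 2; 17 ≡ 1 (mod 4), exponent 1; 61 ≡ 1 (mod 4), exponent 1.
All primes ≡ 3 (mod 4) appear to even exponent (or don't appear), so by the two-squares theorem n IS expressible as a sum of two squares.
Step 3: Build a representation. Group n = k² · m with k = 5 and m = 17 · 61 = 1037 (a product of primes ≡ 1 (mod 4)); a representation of m scales to one of n via (k·x)² + (k·y)² = k²(x² + y²). Each prime p ≡ 1 (mod 4) is itself a sum of two squares; find a² by testing p − a² for a perfect square:
  17: 17 − 1² = 16 = 4² ⇒ 17 = 1² + 4².
  61: 61 − 1² = 60, 61 − 2² = 57, 61 − 3² = 52, 61 − 4² = 45, 61 − 5² = 36 = 6² ⇒ 61 = 5² + 6².
  Combine using the Brahmagupta–Fibonacci identity (a² + b²)(c² + d²) = (ac − bd)² + (ad + bc)² = (ac + bd)² + (ad − bc)²:
  17 · 61 = 1037: from (1² + 4²)(5² + 6²), take (1·5 − 4·6, 1·6 + 4·5) = (5 − 24, 6 + 20) = (-19, 26); dropping signs (only squares matter) gives (19, 26); check 19² + 26² = 361 + 676 = 1037 ✓.
  Scale by k = 5: (5·19, 5·26) = (95, 130).
Step 4: Order so x ≤ y and verify: 95² + 130² = 9025 + 16900 = 25925 = n. ✓

n = 25925 = 95² + 130² (one valid representation with x ≤ y).


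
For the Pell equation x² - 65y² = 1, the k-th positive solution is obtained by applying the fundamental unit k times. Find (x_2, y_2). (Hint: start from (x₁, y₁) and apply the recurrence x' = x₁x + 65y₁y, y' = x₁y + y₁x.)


Step 1: Find the fundamental solution (x₁, y₁) of x² - 65y² = 1.
  Expand √65 as a continued fraction. a₀ = ⌊√65⌋ = 8; iterate m_{k+1} = d_k·a_k − m_k, d_{k+1} = (65 − m_{k+1}²)/d_k, a_{k+1} = ⌊(a₀ + m_{k+1})/d_{k+1}⌋ (starting m₀ = 0, d₀ = 1), with convergents p_k = a_k·p_{k-1} + p_{k-2}, q_k = a_k·q_{k-1} + q_{k-2} (p₋₁ = 1, q₋₁ = 0):
  k = 0: a₀ = 8; p₀/q₀ = 8/1; p₀² − 65·q₀² = 64 − 65 = -1.
  k = 1: m = 8, d = 1, a = ⌊(8 + 8)/1⌋ = 16; p/q = (16·8 + 1)/(16·1 + 0) = 129/16; p² − 65·q² = 16641 − 16640 = 1.
  The first convergent with p² − 65·q² = 1 gives the fundamental solution (x₁, y₁) = (129, 16).
Step 2: Apply the recurrence (x_{n+1}, y_{n+1}) = (x₁x_n + 65y₁y_n, x₁y_n + y₁x_n) repeatedly.
  From (x_1, y_1) = (129, 16): x_2 = 129·129 + 65·16·16 = 33281; y_2 = 129·16 + 16·129 = 4128.
Step 3: Verify x_2² - 65·y_2² = 1107624961 - 1107624960 = 1 (should be 1). ✓

(x_1, y_1) = (129, 16); (x_2, y_2) = (33281, 4128).


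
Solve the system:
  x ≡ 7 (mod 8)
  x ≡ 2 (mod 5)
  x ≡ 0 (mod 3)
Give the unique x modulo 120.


Moduli 8, 5, 3 are pairwise coprime; by CRT there is a unique solution modulo M = 8 · 5 · 3 = 120.
Solve pairwise, accumulating the modulus:
  Start with x ≡ 7 (mod 8).
  Combine with x ≡ 2 (mod 5): since gcd(8, 5) = 1, we get a unique residue mod 40.
    Write x = 7 + 8·t and substitute into x ≡ 2 (mod 5): 8·t ≡ 2 − 7 = -5 (mod 5).
    Reduce coefficients mod 5: 3·t ≡ 0 (mod 5).
    The inverse of 3 mod 5 is 2 (since 3·2 = 6 = 1·5 + 1), so t ≡ 2·0 = 0 ≡ 0 (mod 5).
    Then x = 7 + 8·0 = 7, valid modulo lcm(8, 5) = 40: x ≡ 7 (mod 40).
  Combine with x ≡ 0 (mod 3): since gcd(40, 3) = 1, we get a unique residue mod 120.
    Write x = 7 + 40·t and substitute into x ≡ 0 (mod 3): 40·t ≡ 0 − 7 = -7 (mod 3).
    Reduce coefficients mod 3: 1·t ≡ 2 (mod 3).
    So t ≡ 2 (mod 3).
    Then x = 7 + 40·2 = 87, valid modulo lcm(40, 3) = 120: x ≡ 87 (mod 120).
Verify: 87 mod 8 = 7 ✓, 87 mod 5 = 2 ✓, 87 mod 3 = 0 ✓.

x ≡ 87 (mod 120).


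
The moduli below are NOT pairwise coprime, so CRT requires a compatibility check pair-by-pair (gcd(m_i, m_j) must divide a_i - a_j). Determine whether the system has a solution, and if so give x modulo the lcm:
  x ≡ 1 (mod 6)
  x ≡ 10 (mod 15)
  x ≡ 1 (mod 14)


Moduli 6, 15, 14 are not pairwise coprime, so CRT works modulo lcm(m_i) when all pairwise compatibility conditions hold.
Pairwise compatibility: gcd(m_i, m_j) must divide a_i - a_j for every pair.
Merge one congruence at a time:
  Start: x ≡ 1 (mod 6).
  Combine with x ≡ 10 (mod 15): gcd(6, 15) = 3; 10 - 1 = 9, which IS divisible by 3, so compatible.
    Write x = 1 + 6·t and substitute into x ≡ 10 (mod 15): 6·t ≡ 10 − 1 = 9 (mod 15).
    Divide the congruence (and modulus) by g = 3: 2·t ≡ 3 (mod 5).
    The inverse of 2 mod 5 is 3 (since 2·3 = 6 = 1·5 + 1), so t ≡ 3·3 = 9 ≡ 4 (mod 5).
    Then x = 1 + 6·4 = 25, valid modulo lcm(6, 15) = 30: x ≡ 25 (mod 30).
  Combine with x ≡ 1 (mod 14): gcd(30, 14) = 2; 1 - 25 = -24, which IS divisible by 2, so compatible.
    Write x = 25 + 30·t and substitute into x ≡ 1 (mod 14): 30·t ≡ 1 − 25 = -24 (mod 14).
    Divide the congruence (and modulus) by g = 2: 15·t ≡ -12 (mod 7).
    Reduce coefficients mod 7: 1·t ≡ 2 (mod 7).
    So t ≡ 2 (mod 7).
    Then x = 25 + 30·2 = 85, valid modulo lcm(30, 14) = 210: x ≡ 85 (mod 210).
Verify: 85 mod 6 = 1, 85 mod 15 = 10, 85 mod 14 = 1.

x ≡ 85 (mod 210).


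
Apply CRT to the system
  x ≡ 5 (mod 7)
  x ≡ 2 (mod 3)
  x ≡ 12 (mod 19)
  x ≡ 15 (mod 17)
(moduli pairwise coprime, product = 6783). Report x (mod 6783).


Product of moduli M = 7 · 3 · 19 · 17 = 6783.
Merge one congruence at a time:
  Start: x ≡ 5 (mod 7).
  Combine with x ≡ 2 (mod 3); new modulus lcm = 21.
    Write x = 5 + 7·t and substitute into x ≡ 2 (mod 3): 7·t ≡ 2 − 5 = -3 (mod 3).
    Reduce coefficients mod 3: 1·t ≡ 0 (mod 3).
    So t ≡ 0 (mod 3).
    Then x = 5 + 7·0 = 5, valid modulo lcm(7, 3) = 21: x ≡ 5 (mod 21).
  Combine with x ≡ 12 (mod 19); new modulus lcm = 399.
    Write x = 5 + 21·t and substitute into x ≡ 12 (mod 19): 21·t ≡ 12 − 5 = 7 (mod 19).
    Reduce coefficients mod 19: 2·t ≡ 7 (mod 19).
    The inverse of 2 mod 19 is 10 (since 2·10 = 20 = 1·19 + 1), so t ≡ 10·7 = 70 ≡ 13 (mod 19).
    Then x = 5 + 21·13 = 278, valid modulo lcm(21, 19) = 399: x ≡ 278 (mod 399).
  Combine with x ≡ 15 (mod 17); new modulus lcm = 6783.
    Write x = 278 + 399·t and substitute into x ≡ 15 (mod 17): 399·t ≡ 15 − 278 = -263 (mod 17).
    Reduce coefficients mod 17: 8·t ≡ 9 (mod 17).
    The inverse of 8 mod 17 is 15 (since 8·15 = 120 = 7·17 + 1), so t ≡ 15·9 = 135 ≡ 16 (mod 17).
    Then x = 278 + 399·16 = 6662, valid modulo lcm(399, 17) = 6783: x ≡ 6662 (mod 6783).
Verify against each original: 6662 mod 7 = 5, 6662 mod 3 = 2, 6662 mod 19 = 12, 6662 mod 17 = 15.

x ≡ 6662 (mod 6783).


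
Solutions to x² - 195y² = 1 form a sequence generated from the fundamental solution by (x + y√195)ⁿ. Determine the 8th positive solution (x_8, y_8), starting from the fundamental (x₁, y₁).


Step 1: Find the fundamental solution (x₁, y₁) of x² - 195y² = 1.
  Expand √195 as a continued fraction. a₀ = ⌊√195⌋ = 13; iterate m_{k+1} = d_k·a_k − m_k, d_{k+1} = (195 − m_{k+1}²)/d_k, a_{k+1} = ⌊(a₀ + m_{k+1})/d_{k+1}⌋ (starting m₀ = 0, d₀ = 1), with convergents p_k = a_k·p_{k-1} + p_{k-2}, q_k = a_k·q_{k-1} + q_{k-2} (p₋₁ = 1, q₋₁ = 0):
  k = 0: a₀ = 13; p₀/q₀ = 13/1; p₀² − 195·q₀² = 169 − 195 = -26.
  k = 1: m = 13, d = 26, a = ⌊(13 + 13)/26⌋ = 1; p/q = (1·13 + 1)/(1·1 + 0) = 14/1; p² − 195·q² = 196 − 195 = 1.
  The first convergent with p² − 195·q² = 1 gives the fundamental solution (x₁, y₁) = (14, 1).
Step 2: Apply the recurrence (x_{n+1}, y_{n+1}) = (x₁x_n + 195y₁y_n, x₁y_n + y₁x_n) repeatedly.
  From (x_1, y_1) = (14, 1): x_2 = 14·14 + 195·1·1 = 391; y_2 = 14·1 + 1·14 = 28.
  From (x_2, y_2) = (391, 28): x_3 = 14·391 + 195·1·28 = 10934; y_3 = 14·28 + 1·391 = 783.
  From (x_3, y_3) = (10934, 783): x_4 = 14·10934 + 195·1·783 = 305761; y_4 = 14·783 + 1·10934 = 21896.
  From (x_4, y_4) = (305761, 21896): x_5 = 14·305761 + 195·1·21896 = 8550374; y_5 = 14·21896 + 1·305761 = 612305.
  From (x_5, y_5) = (8550374, 612305): x_6 = 14·8550374 + 195·1·612305 = 239104711; y_6 = 14·612305 + 1·8550374 = 17122644.
  From (x_6, y_6) = (239104711, 17122644): x_7 = 14·239104711 + 195·1·17122644 = 6686381534; y_7 = 14·17122644 + 1·239104711 = 478821727.
  From (x_7, y_7) = (6686381534, 478821727): x_8 = 14·6686381534 + 195·1·478821727 = 186979578241; y_8 = 14·478821727 + 1·6686381534 = 13389885712.
Step 3: Verify x_8² - 195·y_8² = 34961362679182240654081 - 34961362679182240654080 = 1 (should be 1). ✓

(x_1, y_1) = (14, 1); (x_8, y_8) = (186979578241, 13389885712).


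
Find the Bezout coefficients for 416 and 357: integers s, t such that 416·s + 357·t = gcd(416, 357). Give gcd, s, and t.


Euclidean algorithm on (416, 357) — divide until remainder is 0:
  416 = 1 · 357 + 59
  357 = 6 · 59 + 3
  59 = 19 · 3 + 2
  3 = 1 · 2 + 1
  2 = 2 · 1 + 0
gcd(416, 357) = 1.
Track Bezout coefficients alongside the remainders: start with r₀ = 416 = a·1 + b·0 (s = 1, t = 0) and r₁ = 357 = a·0 + b·1 (s = 0, t = 1); each new remainder r_{k+1} = r_{k-1} − q_k·r_k inherits s_{k+1} = s_{k-1} − q_k·s_k, t_{k+1} = t_{k-1} − q_k·t_k, so r_k = a·s_k + b·t_k at every step:
  q = 1: r = 59, s = 1 − 1·0 = 1, t = 0 − 1·1 = -1  (check: 416·1 + 357·(-1) = 59)
  q = 6: r = 3, s = 0 − 6·1 = -6, t = 1 − 6·(-1) = 7  (check: 416·(-6) + 357·7 = 3)
  q = 19: r = 2, s = 1 − 19·(-6) = 115, t = -1 − 19·7 = -134  (check: 416·115 + 357·(-134) = 2)
  q = 1: r = 1, s = -6 − 1·115 = -121, t = 7 − 1·(-134) = 141  (check: 416·(-121) + 357·141 = 1)
The row with r = 1 (the gcd) gives the Bezout coefficients s = -121, t = 141.
Result: 416 · (-121) + 357 · (141) = 1.

gcd(416, 357) = 1; s = -121, t = 141 (check: 416·(-121) + 357·141 = 1).


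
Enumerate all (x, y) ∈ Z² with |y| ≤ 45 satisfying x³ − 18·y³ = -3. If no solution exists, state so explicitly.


The equation is x³ - 18y³ = -3. For fixed y, x³ = 18·y³ − 3, so a solution requires the RHS to be a perfect cube.
Strategy: iterate y from -45 to 45, compute RHS = 18·y³ − 3, and check whether it is a (positive or negative) perfect cube.
Check small values of y:
  y = 0: RHS = -3 is not a perfect cube.
  y = 1: RHS = 15 is not a perfect cube.
  y = -1: RHS = -21 is not a perfect cube.
  y = 2: RHS = 141 is not a perfect cube.
  y = -2: RHS = -147 is not a perfect cube.
  y = 3: RHS = 483 is not a perfect cube.
  y = -3: RHS = -489 is not a perfect cube.
Continuing the search up to |y| = 45 finds no solutions either.
No (x, y) in the scanned range satisfies the equation.

No integer solutions with |y| ≤ 45.


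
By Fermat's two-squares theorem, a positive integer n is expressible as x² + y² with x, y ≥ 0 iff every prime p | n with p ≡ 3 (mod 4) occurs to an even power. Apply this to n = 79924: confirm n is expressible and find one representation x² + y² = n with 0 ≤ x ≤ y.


Step 1: Factor n = 79924 = 2^2 · 13 · 29 · 53.
Step 2: Check the mod-4 condition on each prime factor: 2 = 2 (special); 13 ≡ 1 (mod 4), exponent 1; 29 ≡ 1 (mod 4), exponent 1; 53 ≡ 1 (mod 4), exponent 1.
All primes ≡ 3 (mod 4) appear to even exponent (or don't appear), so by the two-squares theorem n IS expressible as a sum of two squares.
Step 3: Build a representation. Group n = k² · m with k = 2 and m = 13 · 29 · 53 = 19981 (a product of primes ≡ 1 (mod 4)); a representation of m scales to one of n via (k·x)² + (k·y)² = k²(x² + y²). Each prime p ≡ 1 (mod 4) is itself a sum of two squares; find a² by testing p − a² for a perfect square:
  13: 13 − 1² = 12, 13 − 2² = 9 = 3² ⇒ 13 = 2² + 3².
  29: 29 − 1² = 28, 29 − 2² = 25 = 5² ⇒ 29 = 2² + 5².
  53: 53 − 1² = 52, 53 − 2² = 49 = 7² ⇒ 53 = 2² + 7².
  Combine using the Brahmagupta–Fibonacci identity (a² + b²)(c² + d²) = (ac − bd)² + (ad + bc)² = (ac + bd)² + (ad − bc)²:
  13 · 29 = 377: from (2² + 3²)(2² + 5²), take (2·2 − 3·5, 2·5 + 3·2) = (4 − 15, 10 + 6) = (-11, 16); dropping signs (only squares matter) gives (11, 16); check 11² + 16² = 121 + 256 = 377 ✓.
  377 · 53 = 19981: from (11² + 16²)(2² + 7²), take (11·2 − 16·7, 11·7 + 16·2) = (22 − 112, 77 + 32) = (-90, 109); dropping signs (only squares matter) gives (90, 109); check 90² + 109² = 8100 + 11881 = 19981 ✓.
  Scale by k = 2: (2·90, 2·109) = (180, 218).
Step 4: Order so x ≤ y and verify: 180² + 218² = 32400 + 47524 = 79924 = n. ✓

n = 79924 = 180² + 218² (one valid representation with x ≤ y).
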